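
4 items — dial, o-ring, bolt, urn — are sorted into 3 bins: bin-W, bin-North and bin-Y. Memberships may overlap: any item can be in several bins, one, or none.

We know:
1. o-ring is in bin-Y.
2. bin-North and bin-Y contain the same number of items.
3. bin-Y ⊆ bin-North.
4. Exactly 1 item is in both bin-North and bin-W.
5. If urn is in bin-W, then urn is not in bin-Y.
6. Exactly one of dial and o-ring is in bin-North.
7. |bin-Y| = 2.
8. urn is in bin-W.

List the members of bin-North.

bin-North = {bolt, o-ring}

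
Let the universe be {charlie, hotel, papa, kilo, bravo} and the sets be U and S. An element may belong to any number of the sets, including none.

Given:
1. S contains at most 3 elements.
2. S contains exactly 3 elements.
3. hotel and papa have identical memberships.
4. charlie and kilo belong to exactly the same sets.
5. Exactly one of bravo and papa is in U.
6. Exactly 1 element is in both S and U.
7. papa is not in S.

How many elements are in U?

1

From (7): papa ∉ S.
(3): hotel matches papa: hotel ∉ S.
(2): only 3 candidates remain for S, so all are in.
Suppose charlie ∈ U: no assignment then satisfies all the clues, so charlie ∉ U.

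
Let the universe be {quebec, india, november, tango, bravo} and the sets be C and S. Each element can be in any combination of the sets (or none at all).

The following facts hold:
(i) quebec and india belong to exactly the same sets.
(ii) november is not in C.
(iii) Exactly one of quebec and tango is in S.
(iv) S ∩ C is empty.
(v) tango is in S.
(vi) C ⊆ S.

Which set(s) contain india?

From (ii): november ∉ C.
From (v): tango ∈ S.
(iii) (exactly one): quebec ∉ S.
(iv) (disjoint): tango ∉ C.
(vi) contrapositive: quebec ∉ C.
(i): india matches quebec: india ∉ C.
(i): india matches quebec: india ∉ S.

india: none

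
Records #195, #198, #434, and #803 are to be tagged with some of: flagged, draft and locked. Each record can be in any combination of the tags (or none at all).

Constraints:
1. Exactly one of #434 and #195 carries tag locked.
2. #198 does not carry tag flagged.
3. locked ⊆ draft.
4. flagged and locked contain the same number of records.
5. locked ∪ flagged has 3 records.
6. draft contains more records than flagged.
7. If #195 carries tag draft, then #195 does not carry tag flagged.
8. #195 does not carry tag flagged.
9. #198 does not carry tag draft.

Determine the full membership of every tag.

flagged = {#434, #803}; draft = {#195, #434, #803}; locked = {#195, #803}

From (2): #198 ∉ flagged.
From (8): #195 ∉ flagged.
From (9): #198 ∉ draft.
(3) contrapositive: #198 ∉ locked.
Suppose #195 ∉ draft: no assignment then satisfies all the clues, so #195 ∈ draft.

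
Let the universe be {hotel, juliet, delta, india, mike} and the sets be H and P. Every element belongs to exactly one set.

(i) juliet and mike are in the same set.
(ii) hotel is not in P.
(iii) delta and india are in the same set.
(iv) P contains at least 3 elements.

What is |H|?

1

From (ii): hotel ∉ P.
Only one set left: hotel ∈ H.
Suppose juliet ∈ H: no assignment then satisfies all the clues, so juliet ∉ H.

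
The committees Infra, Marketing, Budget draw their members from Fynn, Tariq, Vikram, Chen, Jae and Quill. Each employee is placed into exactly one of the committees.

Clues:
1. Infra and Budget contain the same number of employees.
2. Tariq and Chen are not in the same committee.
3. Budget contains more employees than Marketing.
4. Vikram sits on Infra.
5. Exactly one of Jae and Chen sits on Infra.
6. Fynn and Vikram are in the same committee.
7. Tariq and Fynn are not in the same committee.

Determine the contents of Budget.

From (4): Vikram ∈ Infra.
(6): Fynn matches Vikram: Fynn ∈ Infra.
(7): Tariq ∉ Infra.
Suppose Tariq ∉ Budget: no assignment then satisfies all the clues, so Tariq ∈ Budget.

Budget = {Jae, Quill, Tariq}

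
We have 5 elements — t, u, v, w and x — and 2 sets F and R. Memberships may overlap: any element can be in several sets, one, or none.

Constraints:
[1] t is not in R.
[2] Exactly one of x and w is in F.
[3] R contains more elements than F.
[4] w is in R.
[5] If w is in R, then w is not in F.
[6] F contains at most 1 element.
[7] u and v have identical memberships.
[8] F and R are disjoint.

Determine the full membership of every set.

From (1): t ∉ R.
From (4): w ∈ R.
(5): w ∉ F.
(2) (exactly one): x ∈ F.
(6): F already has 1, so the rest are out.
(8) (disjoint): x ∉ R.
Suppose u ∉ R: no assignment then satisfies all the clues, so u ∈ R.

F = {x}; R = {u, v, w}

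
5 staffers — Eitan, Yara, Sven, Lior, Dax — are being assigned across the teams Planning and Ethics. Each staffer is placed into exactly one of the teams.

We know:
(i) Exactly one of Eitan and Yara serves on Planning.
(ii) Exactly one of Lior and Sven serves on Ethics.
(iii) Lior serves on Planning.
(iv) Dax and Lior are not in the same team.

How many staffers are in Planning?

2

From (iii): Lior ∈ Planning.
(ii) (exactly one): Sven ∈ Ethics.
(iv): Dax ∉ Planning.
Only one team left: Dax ∈ Ethics.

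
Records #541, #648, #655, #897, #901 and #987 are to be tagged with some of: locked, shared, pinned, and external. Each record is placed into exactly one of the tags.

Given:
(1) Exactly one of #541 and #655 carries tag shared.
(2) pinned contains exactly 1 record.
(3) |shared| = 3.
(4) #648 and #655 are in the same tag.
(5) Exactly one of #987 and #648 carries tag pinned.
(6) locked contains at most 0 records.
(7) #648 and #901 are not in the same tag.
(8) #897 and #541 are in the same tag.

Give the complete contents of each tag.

(6): locked already has 0, so the rest are out.
Suppose #541 ∉ shared: no assignment then satisfies all the clues, so #541 ∈ shared.

locked = {}; shared = {#541, #897, #901}; pinned = {#987}; external = {#648, #655}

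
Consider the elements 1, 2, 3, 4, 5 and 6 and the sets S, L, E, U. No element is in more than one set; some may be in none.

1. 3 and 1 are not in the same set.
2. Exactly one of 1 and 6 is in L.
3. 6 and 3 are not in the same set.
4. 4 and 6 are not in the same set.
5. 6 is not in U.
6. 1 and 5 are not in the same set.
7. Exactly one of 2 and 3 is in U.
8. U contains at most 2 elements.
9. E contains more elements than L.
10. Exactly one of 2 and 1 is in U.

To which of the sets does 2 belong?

2: U

From (5): 6 ∉ U.
Suppose 2 ∈ S: no assignment then satisfies all the clues, so 2 ∉ S.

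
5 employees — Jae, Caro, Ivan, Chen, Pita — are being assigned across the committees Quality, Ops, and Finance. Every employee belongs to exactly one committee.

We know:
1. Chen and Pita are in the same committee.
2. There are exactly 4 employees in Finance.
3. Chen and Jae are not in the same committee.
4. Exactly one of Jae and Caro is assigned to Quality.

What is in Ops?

Ops = {}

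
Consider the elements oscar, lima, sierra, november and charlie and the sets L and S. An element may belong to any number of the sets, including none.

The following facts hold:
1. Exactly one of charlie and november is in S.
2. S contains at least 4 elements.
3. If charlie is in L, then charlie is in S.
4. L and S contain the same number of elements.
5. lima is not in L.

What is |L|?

4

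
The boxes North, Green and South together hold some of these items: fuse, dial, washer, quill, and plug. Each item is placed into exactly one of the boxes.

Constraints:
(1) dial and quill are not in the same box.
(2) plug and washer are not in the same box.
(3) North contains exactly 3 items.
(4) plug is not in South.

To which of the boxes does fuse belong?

fuse: North

From (4): plug ∉ South.
Suppose fuse ∉ North: no assignment then satisfies all the clues, so fuse ∈ North.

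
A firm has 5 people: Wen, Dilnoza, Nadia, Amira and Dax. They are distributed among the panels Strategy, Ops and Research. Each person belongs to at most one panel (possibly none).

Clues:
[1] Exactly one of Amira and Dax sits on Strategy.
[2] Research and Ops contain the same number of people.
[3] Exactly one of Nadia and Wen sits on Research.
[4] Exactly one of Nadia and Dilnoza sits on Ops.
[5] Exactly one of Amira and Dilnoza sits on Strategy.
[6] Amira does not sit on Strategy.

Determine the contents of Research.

From (6): Amira ∉ Strategy.
(1) (exactly one): Dax ∈ Strategy.
(5) (exactly one): Dilnoza ∈ Strategy.
(4) (exactly one): Nadia ∈ Ops.
(3) (exactly one): Wen ∈ Research.
Suppose Amira ∈ Research: no assignment then satisfies all the clues, so Amira ∉ Research.

Research = {Wen}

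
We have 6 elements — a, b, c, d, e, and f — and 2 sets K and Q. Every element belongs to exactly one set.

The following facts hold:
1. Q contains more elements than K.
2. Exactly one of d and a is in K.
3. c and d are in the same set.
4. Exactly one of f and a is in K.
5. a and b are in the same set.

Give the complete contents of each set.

K = {a, b}; Q = {c, d, e, f}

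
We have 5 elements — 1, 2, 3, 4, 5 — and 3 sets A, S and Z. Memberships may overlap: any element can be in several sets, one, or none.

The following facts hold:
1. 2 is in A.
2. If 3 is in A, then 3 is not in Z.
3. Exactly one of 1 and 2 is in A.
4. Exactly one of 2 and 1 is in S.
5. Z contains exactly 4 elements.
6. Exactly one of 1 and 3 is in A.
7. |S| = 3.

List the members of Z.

From (1): 2 ∈ A.
(3) (exactly one): 1 ∉ A.
(6) (exactly one): 3 ∈ A.
(2): 3 ∉ Z.
(5): only 4 candidates remain for Z, so all are in.

Z = {1, 2, 4, 5}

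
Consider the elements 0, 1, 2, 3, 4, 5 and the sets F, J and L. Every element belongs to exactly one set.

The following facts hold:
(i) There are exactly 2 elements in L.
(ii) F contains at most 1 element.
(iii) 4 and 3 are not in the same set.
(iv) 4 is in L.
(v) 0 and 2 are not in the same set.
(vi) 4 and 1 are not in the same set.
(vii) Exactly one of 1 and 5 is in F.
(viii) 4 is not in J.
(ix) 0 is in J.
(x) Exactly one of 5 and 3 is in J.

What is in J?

J = {0, 1, 3}

From (iv): 4 ∈ L.
From (ix): 0 ∈ J.
(iii): 3 ∉ L.
(v): 2 ∉ J.
(vi): 1 ∉ L.
Suppose 1 ∉ J: no assignment then satisfies all the clues, so 1 ∈ J.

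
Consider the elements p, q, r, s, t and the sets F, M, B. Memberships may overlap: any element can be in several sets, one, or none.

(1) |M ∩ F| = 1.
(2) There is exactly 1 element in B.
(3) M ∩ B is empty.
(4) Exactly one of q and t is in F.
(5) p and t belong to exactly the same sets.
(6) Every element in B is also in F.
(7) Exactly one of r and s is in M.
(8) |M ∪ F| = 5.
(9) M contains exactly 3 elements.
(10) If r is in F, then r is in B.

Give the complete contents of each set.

F = {q, r, s}; M = {p, s, t}; B = {r}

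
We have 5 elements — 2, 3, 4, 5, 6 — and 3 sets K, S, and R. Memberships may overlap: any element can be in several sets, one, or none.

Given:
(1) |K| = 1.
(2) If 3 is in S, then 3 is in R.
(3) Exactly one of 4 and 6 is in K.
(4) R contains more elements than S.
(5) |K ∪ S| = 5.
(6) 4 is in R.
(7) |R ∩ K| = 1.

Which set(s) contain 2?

From (6): 4 ∈ R.
Suppose 2 ∈ K: no assignment then satisfies all the clues, so 2 ∉ K.

2: R, S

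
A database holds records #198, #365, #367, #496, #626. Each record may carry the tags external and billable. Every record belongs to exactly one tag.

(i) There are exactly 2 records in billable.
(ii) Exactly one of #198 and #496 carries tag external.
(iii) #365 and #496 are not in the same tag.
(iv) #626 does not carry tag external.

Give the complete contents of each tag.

external = {#198, #365, #367}; billable = {#496, #626}

From (iv): #626 ∉ external.
Only one tag left: #626 ∈ billable.
Suppose #198 ∉ external: no assignment then satisfies all the clues, so #198 ∈ external.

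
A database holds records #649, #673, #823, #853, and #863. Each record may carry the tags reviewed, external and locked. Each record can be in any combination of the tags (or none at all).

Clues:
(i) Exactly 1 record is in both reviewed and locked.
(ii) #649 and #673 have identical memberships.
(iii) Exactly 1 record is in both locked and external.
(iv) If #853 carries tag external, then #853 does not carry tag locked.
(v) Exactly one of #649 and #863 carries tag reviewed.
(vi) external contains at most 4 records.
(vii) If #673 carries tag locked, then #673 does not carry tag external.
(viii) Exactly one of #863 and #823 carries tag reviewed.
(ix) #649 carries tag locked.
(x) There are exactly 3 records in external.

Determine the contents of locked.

locked = {#649, #673, #863}

From (ix): #649 ∈ locked.
(ii): #673 matches #649: #673 ∈ locked.
(vii): #673 ∉ external.
(ii): #649 matches #673: #649 ∉ external.
(x): only 3 candidates remain for external, so all are in.
(iv): #853 ∉ locked.
Suppose #823 ∈ locked: no assignment then satisfies all the clues, so #823 ∉ locked.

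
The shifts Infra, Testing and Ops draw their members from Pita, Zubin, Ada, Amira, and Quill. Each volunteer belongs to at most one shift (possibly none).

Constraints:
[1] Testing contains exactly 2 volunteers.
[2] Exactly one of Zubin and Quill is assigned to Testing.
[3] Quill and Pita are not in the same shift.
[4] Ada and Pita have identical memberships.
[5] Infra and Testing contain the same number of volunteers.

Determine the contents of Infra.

Infra = {Ada, Pita}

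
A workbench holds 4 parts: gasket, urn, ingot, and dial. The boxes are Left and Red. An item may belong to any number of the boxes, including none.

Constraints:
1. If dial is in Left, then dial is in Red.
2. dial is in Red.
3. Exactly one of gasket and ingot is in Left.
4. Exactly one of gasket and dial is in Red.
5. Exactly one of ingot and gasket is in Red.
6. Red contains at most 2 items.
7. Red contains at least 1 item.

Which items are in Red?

From (2): dial ∈ Red.
(4) (exactly one): gasket ∉ Red.
(5) (exactly one): ingot ∈ Red.
(6): Red already has 2, so the rest are out.

Red = {dial, ingot}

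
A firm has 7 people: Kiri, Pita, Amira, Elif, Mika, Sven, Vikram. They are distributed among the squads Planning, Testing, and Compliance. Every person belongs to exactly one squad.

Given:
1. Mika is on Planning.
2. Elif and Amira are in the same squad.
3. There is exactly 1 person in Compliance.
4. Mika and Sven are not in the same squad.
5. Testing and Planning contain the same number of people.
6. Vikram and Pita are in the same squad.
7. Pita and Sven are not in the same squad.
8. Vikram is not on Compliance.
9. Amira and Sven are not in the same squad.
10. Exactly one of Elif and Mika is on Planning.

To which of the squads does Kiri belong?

Kiri: Testing

From (1): Mika ∈ Planning.
From (8): Vikram ∉ Compliance.
(4): Sven ∉ Planning.
(6): Pita matches Vikram: Pita ∉ Compliance.
(10) (exactly one): Elif ∉ Planning.
(2): Amira matches Elif: Amira ∉ Planning.
Suppose Kiri ∈ Planning: no assignment then satisfies all the clues, so Kiri ∉ Planning.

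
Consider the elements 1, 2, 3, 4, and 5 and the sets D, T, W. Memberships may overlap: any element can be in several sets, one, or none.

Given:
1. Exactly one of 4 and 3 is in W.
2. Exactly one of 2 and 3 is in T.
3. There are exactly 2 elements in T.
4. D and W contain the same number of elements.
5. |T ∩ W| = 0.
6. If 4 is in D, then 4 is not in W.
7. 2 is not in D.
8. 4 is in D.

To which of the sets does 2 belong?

2: T

From (7): 2 ∉ D.
From (8): 4 ∈ D.
(6): 4 ∉ W.
(1) (exactly one): 3 ∈ W.
Suppose 2 ∉ T: no assignment then satisfies all the clues, so 2 ∈ T.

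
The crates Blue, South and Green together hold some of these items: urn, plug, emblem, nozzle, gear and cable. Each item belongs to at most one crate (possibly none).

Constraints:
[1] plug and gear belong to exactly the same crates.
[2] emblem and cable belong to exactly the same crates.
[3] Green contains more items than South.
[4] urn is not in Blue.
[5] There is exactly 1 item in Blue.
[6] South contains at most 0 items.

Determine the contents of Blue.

Blue = {nozzle}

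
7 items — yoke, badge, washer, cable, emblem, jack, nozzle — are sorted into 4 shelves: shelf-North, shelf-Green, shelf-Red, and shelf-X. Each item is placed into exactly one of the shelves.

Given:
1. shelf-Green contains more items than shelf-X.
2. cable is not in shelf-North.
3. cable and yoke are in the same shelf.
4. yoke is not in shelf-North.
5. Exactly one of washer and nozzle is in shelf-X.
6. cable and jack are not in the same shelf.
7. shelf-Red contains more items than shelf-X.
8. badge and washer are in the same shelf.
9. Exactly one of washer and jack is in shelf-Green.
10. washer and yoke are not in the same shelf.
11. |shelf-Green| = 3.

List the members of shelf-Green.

shelf-Green = {badge, emblem, washer}

From (2): cable ∉ shelf-North.
From (4): yoke ∉ shelf-North.
Suppose yoke ∈ shelf-Green: no assignment then satisfies all the clues, so yoke ∉ shelf-Green.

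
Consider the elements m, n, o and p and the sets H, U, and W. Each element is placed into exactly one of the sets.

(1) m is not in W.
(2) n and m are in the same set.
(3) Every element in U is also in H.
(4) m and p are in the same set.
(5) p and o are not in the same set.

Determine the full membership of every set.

H = {m, n, p}; U = {}; W = {o}

From (1): m ∉ W.
(2): n matches m: n ∉ W.
(4): p matches m: p ∉ W.
Suppose m ∉ H: no assignment then satisfies all the clues, so m ∈ H.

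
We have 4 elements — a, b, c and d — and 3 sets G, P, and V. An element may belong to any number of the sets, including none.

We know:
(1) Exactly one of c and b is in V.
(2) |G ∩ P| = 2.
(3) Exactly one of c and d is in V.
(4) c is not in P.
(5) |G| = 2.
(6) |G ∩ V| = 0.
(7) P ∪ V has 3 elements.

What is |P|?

2

From (4): c ∉ P.
Suppose a ∈ V: no assignment then satisfies all the clues, so a ∉ V.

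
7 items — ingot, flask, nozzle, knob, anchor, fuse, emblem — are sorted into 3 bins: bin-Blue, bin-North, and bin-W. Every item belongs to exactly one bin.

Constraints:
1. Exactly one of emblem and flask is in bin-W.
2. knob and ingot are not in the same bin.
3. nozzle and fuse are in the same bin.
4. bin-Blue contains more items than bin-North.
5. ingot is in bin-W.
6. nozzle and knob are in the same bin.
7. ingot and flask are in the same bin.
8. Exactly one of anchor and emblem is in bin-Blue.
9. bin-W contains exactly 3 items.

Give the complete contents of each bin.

bin-Blue = {emblem, fuse, knob, nozzle}; bin-North = {}; bin-W = {anchor, flask, ingot}

From (5): ingot ∈ bin-W.
(2): knob ∉ bin-W.
(6): nozzle matches knob: nozzle ∉ bin-W.
(7): flask matches ingot: flask ∉ bin-Blue.
(7): flask matches ingot: flask ∉ bin-North.
(7): flask matches ingot: flask ∈ bin-W.
(1) (exactly one): emblem ∉ bin-W.
(3): fuse matches nozzle: fuse ∉ bin-W.
(9): only 3 candidates remain for bin-W, so all are in.
(8) (exactly one): emblem ∈ bin-Blue.
Suppose nozzle ∉ bin-Blue: no assignment then satisfies all the clues, so nozzle ∈ bin-Blue.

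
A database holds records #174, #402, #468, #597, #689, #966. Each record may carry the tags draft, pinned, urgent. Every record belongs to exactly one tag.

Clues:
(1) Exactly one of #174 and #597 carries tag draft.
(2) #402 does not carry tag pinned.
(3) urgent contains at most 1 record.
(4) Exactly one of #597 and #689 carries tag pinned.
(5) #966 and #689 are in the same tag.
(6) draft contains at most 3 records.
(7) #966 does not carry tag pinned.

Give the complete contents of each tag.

draft = {#174, #689, #966}; pinned = {#468, #597}; urgent = {#402}

From (2): #402 ∉ pinned.
From (7): #966 ∉ pinned.
(5): #689 matches #966: #689 ∉ pinned.
(4) (exactly one): #597 ∈ pinned.
(1) (exactly one): #174 ∈ draft.
Suppose #402 ∈ draft: no assignment then satisfies all the clues, so #402 ∉ draft.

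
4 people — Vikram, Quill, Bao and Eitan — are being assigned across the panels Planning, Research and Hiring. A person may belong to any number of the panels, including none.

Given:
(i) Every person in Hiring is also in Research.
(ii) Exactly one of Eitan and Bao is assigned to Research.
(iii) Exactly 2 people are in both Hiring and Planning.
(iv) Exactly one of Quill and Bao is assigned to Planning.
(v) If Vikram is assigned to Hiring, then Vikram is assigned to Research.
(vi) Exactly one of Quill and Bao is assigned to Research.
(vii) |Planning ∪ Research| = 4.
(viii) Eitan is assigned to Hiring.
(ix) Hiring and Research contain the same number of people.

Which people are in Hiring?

From (viii): Eitan ∈ Hiring.
(i) with Eitan ∈ Hiring: Eitan ∈ Research.
(ii) (exactly one): Bao ∉ Research.
(vi) (exactly one): Quill ∈ Research.
(i) contrapositive: Bao ∉ Hiring.
Suppose Vikram ∉ Hiring: no assignment then satisfies all the clues, so Vikram ∈ Hiring.

Hiring = {Eitan, Quill, Vikram}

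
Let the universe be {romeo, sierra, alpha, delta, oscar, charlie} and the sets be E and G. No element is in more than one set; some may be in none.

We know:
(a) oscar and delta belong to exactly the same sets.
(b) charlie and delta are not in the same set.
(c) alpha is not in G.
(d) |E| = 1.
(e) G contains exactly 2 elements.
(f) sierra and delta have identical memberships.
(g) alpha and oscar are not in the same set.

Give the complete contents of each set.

E = {alpha}; G = {charlie, romeo}

From (c): alpha ∉ G.
Suppose romeo ∈ E: no assignment then satisfies all the clues, so romeo ∉ E.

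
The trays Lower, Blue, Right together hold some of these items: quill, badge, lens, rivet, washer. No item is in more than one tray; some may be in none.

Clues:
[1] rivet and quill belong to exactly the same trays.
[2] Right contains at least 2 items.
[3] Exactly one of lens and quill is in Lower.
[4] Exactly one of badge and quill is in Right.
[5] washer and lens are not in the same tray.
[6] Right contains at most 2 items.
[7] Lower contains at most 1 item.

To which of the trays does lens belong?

lens: Lower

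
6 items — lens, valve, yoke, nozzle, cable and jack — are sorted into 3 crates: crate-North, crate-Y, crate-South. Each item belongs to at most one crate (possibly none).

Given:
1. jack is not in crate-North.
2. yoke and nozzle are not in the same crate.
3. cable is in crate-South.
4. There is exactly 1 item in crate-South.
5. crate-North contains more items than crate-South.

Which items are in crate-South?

From (1): jack ∉ crate-North.
From (3): cable ∈ crate-South.
(4): crate-South already has 1, so the rest are out.

crate-South = {cable}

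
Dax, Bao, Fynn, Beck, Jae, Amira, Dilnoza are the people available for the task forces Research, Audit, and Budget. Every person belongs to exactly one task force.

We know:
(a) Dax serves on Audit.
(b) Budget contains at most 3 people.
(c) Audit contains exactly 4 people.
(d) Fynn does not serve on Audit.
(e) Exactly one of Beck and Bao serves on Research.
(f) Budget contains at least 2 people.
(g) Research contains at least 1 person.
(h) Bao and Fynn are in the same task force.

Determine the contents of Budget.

Budget = {Bao, Fynn}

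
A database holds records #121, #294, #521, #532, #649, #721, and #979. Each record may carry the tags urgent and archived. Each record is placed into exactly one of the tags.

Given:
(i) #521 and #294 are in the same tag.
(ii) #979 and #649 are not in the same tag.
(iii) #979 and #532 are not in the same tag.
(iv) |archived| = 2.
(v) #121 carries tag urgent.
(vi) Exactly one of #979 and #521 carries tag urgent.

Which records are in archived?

archived = {#721, #979}

From (v): #121 ∈ urgent.
Suppose #294 ∈ archived: no assignment then satisfies all the clues, so #294 ∉ archived.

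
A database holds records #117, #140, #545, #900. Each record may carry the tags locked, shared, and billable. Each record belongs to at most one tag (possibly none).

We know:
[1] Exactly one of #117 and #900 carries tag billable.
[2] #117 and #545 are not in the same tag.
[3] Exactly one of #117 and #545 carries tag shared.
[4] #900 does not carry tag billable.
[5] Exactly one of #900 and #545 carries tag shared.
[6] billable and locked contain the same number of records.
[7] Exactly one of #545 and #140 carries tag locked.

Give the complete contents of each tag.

locked = {#140}; shared = {#545}; billable = {#117}

From (4): #900 ∉ billable.
(1) (exactly one): #117 ∈ billable.
(2): #545 ∉ billable.
(3) (exactly one): #545 ∈ shared.
(5) (exactly one): #900 ∉ shared.
(7) (exactly one): #140 ∈ locked.
Suppose #900 ∈ locked: no assignment then satisfies all the clues, so #900 ∉ locked.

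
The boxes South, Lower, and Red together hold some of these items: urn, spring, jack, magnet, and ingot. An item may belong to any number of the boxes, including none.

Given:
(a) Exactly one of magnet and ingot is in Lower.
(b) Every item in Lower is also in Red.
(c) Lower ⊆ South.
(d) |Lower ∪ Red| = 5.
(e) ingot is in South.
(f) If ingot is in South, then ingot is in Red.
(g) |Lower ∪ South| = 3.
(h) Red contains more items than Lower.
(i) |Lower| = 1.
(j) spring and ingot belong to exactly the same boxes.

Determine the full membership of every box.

South = {ingot, magnet, spring}; Lower = {magnet}; Red = {ingot, jack, magnet, spring, urn}

From (e): ingot ∈ South.
(f): ingot ∈ Red.
(j): spring matches ingot: spring ∈ South.
(j): spring matches ingot: spring ∈ Red.
Suppose urn ∈ South: no assignment then satisfies all the clues, so urn ∉ South.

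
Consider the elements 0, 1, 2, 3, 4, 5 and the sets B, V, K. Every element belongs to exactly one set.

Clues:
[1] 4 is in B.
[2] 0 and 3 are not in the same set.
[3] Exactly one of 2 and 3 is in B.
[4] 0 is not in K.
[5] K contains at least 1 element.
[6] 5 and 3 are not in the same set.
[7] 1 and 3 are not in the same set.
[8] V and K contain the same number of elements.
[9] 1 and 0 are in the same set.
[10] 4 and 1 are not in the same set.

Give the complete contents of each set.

B = {3, 4}; V = {0, 1}; K = {2, 5}

From (1): 4 ∈ B.
From (4): 0 ∉ K.
(9): 1 matches 0: 1 ∉ K.
(10): 1 ∉ B.
Only one set left: 1 ∈ V.
(7): 3 ∉ V.
(9): 0 matches 1: 0 ∉ B.
(9): 0 matches 1: 0 ∈ V.
Suppose 2 ∈ B: no assignment then satisfies all the clues, so 2 ∉ B.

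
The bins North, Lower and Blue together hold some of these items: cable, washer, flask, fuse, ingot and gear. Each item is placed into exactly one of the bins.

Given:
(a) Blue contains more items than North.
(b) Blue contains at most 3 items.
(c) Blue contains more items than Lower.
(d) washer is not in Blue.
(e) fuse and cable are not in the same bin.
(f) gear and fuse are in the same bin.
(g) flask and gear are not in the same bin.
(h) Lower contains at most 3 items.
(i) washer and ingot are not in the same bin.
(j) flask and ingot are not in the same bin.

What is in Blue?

Blue = {fuse, gear, ingot}

From (d): washer ∉ Blue.
Suppose cable ∈ Blue: no assignment then satisfies all the clues, so cable ∉ Blue.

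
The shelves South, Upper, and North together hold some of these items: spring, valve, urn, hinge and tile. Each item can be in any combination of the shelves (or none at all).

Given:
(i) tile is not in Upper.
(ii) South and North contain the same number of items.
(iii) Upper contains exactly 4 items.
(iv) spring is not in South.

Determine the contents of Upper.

Upper = {hinge, spring, urn, valve}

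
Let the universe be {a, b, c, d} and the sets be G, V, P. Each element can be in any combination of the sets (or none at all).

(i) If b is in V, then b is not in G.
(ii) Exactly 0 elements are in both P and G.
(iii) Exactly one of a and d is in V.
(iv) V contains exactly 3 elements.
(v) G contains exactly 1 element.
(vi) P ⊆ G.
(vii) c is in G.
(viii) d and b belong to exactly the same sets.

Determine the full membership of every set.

G = {c}; V = {b, c, d}; P = {}

From (vii): c ∈ G.
(v): G already has 1, so the rest are out.
(vi) contrapositive: a ∉ P.
(vi) contrapositive: b ∉ P.
(vi) contrapositive: d ∉ P.
Suppose a ∈ V: no assignment then satisfies all the clues, so a ∉ V.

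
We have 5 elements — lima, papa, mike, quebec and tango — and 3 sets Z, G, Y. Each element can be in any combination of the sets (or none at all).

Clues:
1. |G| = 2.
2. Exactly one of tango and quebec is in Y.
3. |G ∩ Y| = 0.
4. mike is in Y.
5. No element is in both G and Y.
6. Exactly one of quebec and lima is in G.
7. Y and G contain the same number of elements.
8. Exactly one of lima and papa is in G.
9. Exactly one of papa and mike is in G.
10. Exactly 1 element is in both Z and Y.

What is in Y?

From (4): mike ∈ Y.
(5) (disjoint): mike ∉ G.
(9) (exactly one): papa ∈ G.
(5) (disjoint): papa ∉ Y.
(8) (exactly one): lima ∉ G.
(6) (exactly one): quebec ∈ G.
(1): G already has 2, so the rest are out.
(5) (disjoint): quebec ∉ Y.
(2) (exactly one): tango ∈ Y.
Suppose lima ∈ Y: no assignment then satisfies all the clues, so lima ∉ Y.

Y = {mike, tango}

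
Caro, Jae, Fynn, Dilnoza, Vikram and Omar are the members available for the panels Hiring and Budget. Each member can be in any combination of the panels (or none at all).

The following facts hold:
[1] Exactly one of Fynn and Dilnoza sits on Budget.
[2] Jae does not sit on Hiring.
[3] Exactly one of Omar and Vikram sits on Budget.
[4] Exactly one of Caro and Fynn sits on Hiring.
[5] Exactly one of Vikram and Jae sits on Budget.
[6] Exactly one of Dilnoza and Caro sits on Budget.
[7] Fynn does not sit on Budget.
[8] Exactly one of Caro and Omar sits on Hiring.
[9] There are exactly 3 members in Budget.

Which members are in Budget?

Budget = {Dilnoza, Jae, Omar}

From (2): Jae ∉ Hiring.
From (7): Fynn ∉ Budget.
(1) (exactly one): Dilnoza ∈ Budget.
(6) (exactly one): Caro ∉ Budget.
Suppose Jae ∉ Budget: no assignment then satisfies all the clues, so Jae ∈ Budget.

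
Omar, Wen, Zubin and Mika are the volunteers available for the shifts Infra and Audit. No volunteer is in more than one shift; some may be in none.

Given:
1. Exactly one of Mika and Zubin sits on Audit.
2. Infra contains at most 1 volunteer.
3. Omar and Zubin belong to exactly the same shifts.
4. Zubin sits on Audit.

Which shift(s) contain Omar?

From (4): Zubin ∈ Audit.
(1) (exactly one): Mika ∉ Audit.
(3): Omar matches Zubin: Omar ∉ Infra.
(3): Omar matches Zubin: Omar ∈ Audit.

Omar: Audit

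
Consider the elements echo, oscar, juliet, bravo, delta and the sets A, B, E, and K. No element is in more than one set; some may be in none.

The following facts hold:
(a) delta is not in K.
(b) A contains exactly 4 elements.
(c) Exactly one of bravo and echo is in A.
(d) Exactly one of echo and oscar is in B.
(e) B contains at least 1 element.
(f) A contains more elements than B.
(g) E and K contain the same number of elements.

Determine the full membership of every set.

A = {bravo, delta, juliet, oscar}; B = {echo}; E = {}; K = {}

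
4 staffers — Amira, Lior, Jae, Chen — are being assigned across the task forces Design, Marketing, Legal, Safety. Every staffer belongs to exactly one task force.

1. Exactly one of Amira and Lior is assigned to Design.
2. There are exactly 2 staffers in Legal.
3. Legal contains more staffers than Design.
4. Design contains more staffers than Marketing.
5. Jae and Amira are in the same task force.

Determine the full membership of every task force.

Design = {Lior}; Marketing = {}; Legal = {Amira, Jae}; Safety = {Chen}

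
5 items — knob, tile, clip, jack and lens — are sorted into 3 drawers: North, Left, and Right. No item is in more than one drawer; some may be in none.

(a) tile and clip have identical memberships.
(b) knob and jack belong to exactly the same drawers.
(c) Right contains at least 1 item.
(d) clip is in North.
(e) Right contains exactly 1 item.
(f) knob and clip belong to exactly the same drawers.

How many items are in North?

From (d): clip ∈ North.
(a): tile matches clip: tile ∈ North.
(f): knob matches clip: knob ∈ North.
(b): jack matches knob: jack ∈ North.
(c): only 1 candidates remain for Right, so all are in.

4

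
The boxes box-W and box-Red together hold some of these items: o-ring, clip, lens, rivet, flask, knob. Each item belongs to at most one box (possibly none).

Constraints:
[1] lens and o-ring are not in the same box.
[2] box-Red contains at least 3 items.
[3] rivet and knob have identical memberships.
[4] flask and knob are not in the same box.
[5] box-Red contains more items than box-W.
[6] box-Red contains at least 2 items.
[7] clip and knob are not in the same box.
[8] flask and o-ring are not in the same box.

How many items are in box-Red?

3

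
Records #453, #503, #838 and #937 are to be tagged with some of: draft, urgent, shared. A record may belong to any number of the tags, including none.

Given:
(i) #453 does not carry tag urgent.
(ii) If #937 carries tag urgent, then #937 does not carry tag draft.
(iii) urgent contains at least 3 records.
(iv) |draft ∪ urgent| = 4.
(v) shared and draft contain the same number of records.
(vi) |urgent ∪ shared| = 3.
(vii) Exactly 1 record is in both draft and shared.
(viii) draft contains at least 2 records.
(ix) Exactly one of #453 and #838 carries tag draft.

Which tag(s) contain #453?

#453: draft

From (i): #453 ∉ urgent.
(iii): only 3 candidates remain for urgent, so all are in.
(ii): #937 ∉ draft.
Suppose #453 ∉ draft: no assignment then satisfies all the clues, so #453 ∈ draft.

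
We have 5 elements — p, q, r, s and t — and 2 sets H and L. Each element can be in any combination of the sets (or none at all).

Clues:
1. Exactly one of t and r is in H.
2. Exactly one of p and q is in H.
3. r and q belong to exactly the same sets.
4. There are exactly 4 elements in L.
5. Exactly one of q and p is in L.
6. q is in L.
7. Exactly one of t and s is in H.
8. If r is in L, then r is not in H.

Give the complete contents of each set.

From (6): q ∈ L.
(3): r matches q: r ∈ L.
(5) (exactly one): p ∉ L.
(8): r ∉ H.
(1) (exactly one): t ∈ H.
(3): q matches r: q ∉ H.
(4): only 4 candidates remain for L, so all are in.
(7) (exactly one): s ∉ H.
(2) (exactly one): p ∈ H.

H = {p, t}; L = {q, r, s, t}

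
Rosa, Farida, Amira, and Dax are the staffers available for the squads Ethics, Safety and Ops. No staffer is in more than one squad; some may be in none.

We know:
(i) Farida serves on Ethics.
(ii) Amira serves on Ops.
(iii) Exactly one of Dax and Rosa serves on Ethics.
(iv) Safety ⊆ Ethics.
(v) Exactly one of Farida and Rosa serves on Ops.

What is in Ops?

From (i): Farida ∈ Ethics.
From (ii): Amira ∈ Ops.
(v) (exactly one): Rosa ∈ Ops.
(iii) (exactly one): Dax ∈ Ethics.

Ops = {Amira, Rosa}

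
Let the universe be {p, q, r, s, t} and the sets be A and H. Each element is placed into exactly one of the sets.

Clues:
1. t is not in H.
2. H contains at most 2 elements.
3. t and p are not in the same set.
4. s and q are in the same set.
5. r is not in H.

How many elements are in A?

4

From (1): t ∉ H.
From (5): r ∉ H.
Only one set left: r ∈ A.
Only one set left: t ∈ A.
(3): p ∉ A.
Only one set left: p ∈ H.
Suppose q ∉ A: no assignment then satisfies all the clues, so q ∈ A.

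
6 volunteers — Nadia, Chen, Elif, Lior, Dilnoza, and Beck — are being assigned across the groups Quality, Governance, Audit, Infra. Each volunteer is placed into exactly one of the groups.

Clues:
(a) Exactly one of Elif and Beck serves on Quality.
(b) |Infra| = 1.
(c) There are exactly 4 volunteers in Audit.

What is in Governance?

Governance = {}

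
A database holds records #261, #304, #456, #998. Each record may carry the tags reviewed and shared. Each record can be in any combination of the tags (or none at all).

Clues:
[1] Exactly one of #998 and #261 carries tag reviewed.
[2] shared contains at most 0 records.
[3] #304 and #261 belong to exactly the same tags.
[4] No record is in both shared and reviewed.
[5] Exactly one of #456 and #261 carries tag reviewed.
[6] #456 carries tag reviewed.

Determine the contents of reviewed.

reviewed = {#456, #998}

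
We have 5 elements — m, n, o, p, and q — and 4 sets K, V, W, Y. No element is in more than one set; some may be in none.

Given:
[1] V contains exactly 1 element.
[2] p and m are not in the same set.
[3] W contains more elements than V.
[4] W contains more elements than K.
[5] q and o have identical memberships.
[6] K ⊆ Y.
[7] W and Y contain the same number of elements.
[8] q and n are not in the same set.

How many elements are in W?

2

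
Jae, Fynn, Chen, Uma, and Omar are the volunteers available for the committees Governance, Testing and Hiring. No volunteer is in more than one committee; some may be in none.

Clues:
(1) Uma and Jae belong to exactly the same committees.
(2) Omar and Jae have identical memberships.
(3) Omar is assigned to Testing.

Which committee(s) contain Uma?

Uma: Testing

From (3): Omar ∈ Testing.
(2): Jae matches Omar: Jae ∉ Governance.
(2): Jae matches Omar: Jae ∈ Testing.
(1): Uma matches Jae: Uma ∉ Governance.
(1): Uma matches Jae: Uma ∈ Testing.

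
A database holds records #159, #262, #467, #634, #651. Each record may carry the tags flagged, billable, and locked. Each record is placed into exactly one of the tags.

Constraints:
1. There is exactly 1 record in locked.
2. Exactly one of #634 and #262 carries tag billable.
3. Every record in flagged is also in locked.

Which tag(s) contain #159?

#159: billable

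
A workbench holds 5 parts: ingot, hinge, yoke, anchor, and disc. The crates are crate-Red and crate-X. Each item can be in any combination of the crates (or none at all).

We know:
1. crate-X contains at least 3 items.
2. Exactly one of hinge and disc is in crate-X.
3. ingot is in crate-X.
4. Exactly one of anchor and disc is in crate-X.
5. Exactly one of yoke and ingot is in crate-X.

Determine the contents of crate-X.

crate-X = {anchor, hinge, ingot}

From (3): ingot ∈ crate-X.
(5) (exactly one): yoke ∉ crate-X.
Suppose hinge ∉ crate-X: no assignment then satisfies all the clues, so hinge ∈ crate-X.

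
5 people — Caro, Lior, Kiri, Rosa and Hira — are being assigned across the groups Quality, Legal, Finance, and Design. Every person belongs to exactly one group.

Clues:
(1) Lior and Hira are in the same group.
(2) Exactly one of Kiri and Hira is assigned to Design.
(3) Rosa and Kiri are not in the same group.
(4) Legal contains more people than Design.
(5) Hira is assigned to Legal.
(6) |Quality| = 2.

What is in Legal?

Legal = {Hira, Lior}

From (5): Hira ∈ Legal.
(1): Lior matches Hira: Lior ∉ Quality.
(1): Lior matches Hira: Lior ∈ Legal.
(2) (exactly one): Kiri ∈ Design.
(3): Rosa ∉ Design.
(6): only 2 candidates remain for Quality, so all are in.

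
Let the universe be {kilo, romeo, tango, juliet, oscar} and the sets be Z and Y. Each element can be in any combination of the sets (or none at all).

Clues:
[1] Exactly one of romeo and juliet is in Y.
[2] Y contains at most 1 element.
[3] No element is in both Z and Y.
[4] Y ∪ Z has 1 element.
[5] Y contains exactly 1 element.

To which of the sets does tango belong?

tango: none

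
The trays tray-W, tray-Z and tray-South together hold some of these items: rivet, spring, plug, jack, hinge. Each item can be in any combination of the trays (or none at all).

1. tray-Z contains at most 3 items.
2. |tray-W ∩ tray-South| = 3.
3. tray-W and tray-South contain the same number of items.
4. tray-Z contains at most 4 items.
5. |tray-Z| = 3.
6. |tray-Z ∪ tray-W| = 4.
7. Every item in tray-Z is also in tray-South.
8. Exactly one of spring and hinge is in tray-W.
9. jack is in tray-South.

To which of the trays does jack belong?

From (9): jack ∈ tray-South.
Suppose jack ∉ tray-W: no assignment then satisfies all the clues, so jack ∈ tray-W.

jack: tray-South, tray-W, tray-Z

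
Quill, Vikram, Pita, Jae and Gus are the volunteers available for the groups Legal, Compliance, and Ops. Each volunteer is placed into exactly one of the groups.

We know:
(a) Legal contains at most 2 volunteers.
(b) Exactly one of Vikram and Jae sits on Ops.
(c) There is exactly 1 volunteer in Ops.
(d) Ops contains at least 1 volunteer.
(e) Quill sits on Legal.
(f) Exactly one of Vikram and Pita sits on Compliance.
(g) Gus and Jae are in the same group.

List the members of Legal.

Legal = {Quill}

From (e): Quill ∈ Legal.
Suppose Vikram ∈ Legal: no assignment then satisfies all the clues, so Vikram ∉ Legal.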